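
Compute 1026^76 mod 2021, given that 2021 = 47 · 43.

Mod 47: 1026 ≡ 39; by Fermat, exponent reduces to 76 mod 46 = 30; 39^30 ≡ 12 (mod 47).
Mod 43: 1026 ≡ 37; by Fermat, exponent reduces to 76 mod 42 = 34; 37^34 ≡ 6 (mod 43).
Combine by CRT: x ≡ 12 (mod 47), x ≡ 6 (mod 43) ⇒ x ≡ 952 (mod 2021).

952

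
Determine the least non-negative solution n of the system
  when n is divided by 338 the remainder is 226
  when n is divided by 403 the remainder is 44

3268

Combine the congruences pairwise.
gcd(338, 403) = 13 and 13 | (44 − 226), so the pair is consistent; merging gives n ≡ 3268 (mod 10478), where 10478 = lcm(338, 403).
The solution is unique modulo lcm(338, 403) = 10478.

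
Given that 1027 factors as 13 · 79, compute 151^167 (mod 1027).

44

Mod 13: 151 ≡ 8; by Fermat, exponent reduces to 167 mod 12 = 11; 8^11 ≡ 5 (mod 13).
Mod 79: 151 ≡ 72; by Fermat, exponent reduces to 167 mod 78 = 11; 72^11 ≡ 44 (mod 79).
Combine by CRT: x ≡ 5 (mod 13), x ≡ 44 (mod 79) ⇒ x ≡ 44 (mod 1027).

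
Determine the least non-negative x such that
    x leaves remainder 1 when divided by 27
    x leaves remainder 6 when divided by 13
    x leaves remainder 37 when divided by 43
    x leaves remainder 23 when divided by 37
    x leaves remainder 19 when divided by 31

From x ≡ 1 (mod 27) write x = 1 + 27t. Substituting into x ≡ 6 (mod 13) gives 27t ≡ 5 (mod 13), and since 1⁻¹ ≡ 1 (mod 13), t ≡ 5. Hence x ≡ 1 + 27·5 = 136 (mod 351).
From x ≡ 136 (mod 351) write x = 136 + 351t. Substituting into x ≡ 37 (mod 43) gives 351t ≡ 30 (mod 43), and since 7⁻¹ ≡ 37 (mod 43), t ≡ 35. Hence x ≡ 136 + 351·35 = 12421 (mod 15093).
From x ≡ 12421 (mod 15093) write x = 12421 + 15093t. Substituting into x ≡ 23 (mod 37) gives 15093t ≡ 34 (mod 37), and since 34⁻¹ ≡ 12 (mod 37), t ≡ 1. Hence x ≡ 12421 + 15093·1 = 27514 (mod 558441).
From x ≡ 27514 (mod 558441) write x = 27514 + 558441t. Substituting into x ≡ 19 (mod 31) gives 558441t ≡ 2 (mod 31), and since 7⁻¹ ≡ 9 (mod 31), t ≡ 18. Hence x ≡ 27514 + 558441·18 = 10079452 (mod 17311671).

10079452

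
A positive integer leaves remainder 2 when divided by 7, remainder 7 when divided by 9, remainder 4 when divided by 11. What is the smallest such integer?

Combine the congruences pairwise.
From a ≡ 2 (mod 7) write a = 2 + 7t. Substituting into a ≡ 7 (mod 9) gives 7t ≡ 5 (mod 9), and since 7⁻¹ ≡ 4 (mod 9), t ≡ 2. Hence a ≡ 2 + 7·2 = 16 (mod 63).
From a ≡ 16 (mod 63) write a = 16 + 63t. Substituting into a ≡ 4 (mod 11) gives 63t ≡ 10 (mod 11), and since 8⁻¹ ≡ 7 (mod 11), t ≡ 4. Hence a ≡ 16 + 63·4 = 268 (mod 693).

268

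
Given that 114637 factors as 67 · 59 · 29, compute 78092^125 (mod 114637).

Mod 67: 78092 ≡ 37; by Fermat, exponent reduces to 125 mod 66 = 59; 37^59 ≡ 29 (mod 67).
Mod 59: 78092 ≡ 35; by Fermat, exponent reduces to 125 mod 58 = 9; 35^9 ≡ 9 (mod 59).
Mod 29: 78092 ≡ 24; by Fermat, exponent reduces to 125 mod 28 = 13; 24^13 ≡ 23 (mod 29).
Combine by CRT: x ≡ 29 (mod 67), x ≡ 9 (mod 59), x ≡ 23 (mod 29) ⇒ x ≡ 45321 (mod 114637).

45321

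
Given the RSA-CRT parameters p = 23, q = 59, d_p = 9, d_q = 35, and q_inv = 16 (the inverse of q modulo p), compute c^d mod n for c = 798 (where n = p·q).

928

m₁ = c^(d_p) mod p: c ≡ 16 (mod 23), and 16^9 mod 23 = 8.
m₂ = c^(d_q) mod q: c ≡ 31 (mod 59), and 31^35 mod 59 = 43.
h = q_inv·(m₁ − m₂) mod p = 16·(8 − 43) mod 23 = 15.
m = m₂ + h·q = 43 + 15·59 = 928.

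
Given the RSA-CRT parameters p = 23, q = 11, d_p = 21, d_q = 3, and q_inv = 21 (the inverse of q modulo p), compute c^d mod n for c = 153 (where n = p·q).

m₁ = c^(d_p) mod p: c ≡ 15 (mod 23), and 15^21 mod 23 = 20.
m₂ = c^(d_q) mod q: c ≡ 10 (mod 11), and 10^3 mod 11 = 10.
h = q_inv·(m₁ − m₂) mod p = 21·(20 − 10) mod 23 = 3.
m = m₂ + h·q = 10 + 3·11 = 43.

43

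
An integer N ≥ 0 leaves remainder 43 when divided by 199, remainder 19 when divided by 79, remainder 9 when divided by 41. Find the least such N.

The moduli are pairwise coprime; M = 199·79·41 = 644561.
M/199 = 3239; 3239 ≡ 55 (mod 199); 55·76 ≡ 1, so inverse 76.
M/79 = 8159; 8159 ≡ 22 (mod 79); 22·18 ≡ 1, so inverse 18.
M/41 = 15721; 15721 ≡ 18 (mod 41); 18·16 ≡ 1, so inverse 16.
N ≡ 43·3239·76 + 19·8159·18 + 9·15721·16 = 15639254.
15639254 mod 644561 = 169790.

169790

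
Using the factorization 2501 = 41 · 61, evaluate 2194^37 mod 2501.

Mod 41: 2194 ≡ 21; 21^37 ≡ 8 (mod 41).
Mod 61: 2194 ≡ 59; 59^37 ≡ 6 (mod 61).
Combine by CRT: x ≡ 8 (mod 41), x ≡ 6 (mod 61) ⇒ x ≡ 2263 (mod 2501).

2263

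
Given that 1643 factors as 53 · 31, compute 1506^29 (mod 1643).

Mod 53: 1506 ≡ 22; 22^29 ≡ 5 (mod 53).
Mod 31: 1506 ≡ 18; 18^29 ≡ 19 (mod 31).
Combine by CRT: x ≡ 5 (mod 53), x ≡ 19 (mod 31) ⇒ x ≡ 1383 (mod 1643).

1383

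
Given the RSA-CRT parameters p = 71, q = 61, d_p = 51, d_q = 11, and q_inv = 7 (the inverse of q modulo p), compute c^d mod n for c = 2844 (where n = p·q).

2707

m₁ = c^(d_p) mod p: c ≡ 4 (mod 71), and 4^51 mod 71 = 9.
m₂ = c^(d_q) mod q: c ≡ 38 (mod 61), and 38^11 mod 61 = 23.
h = q_inv·(m₁ − m₂) mod p = 7·(9 − 23) mod 71 = 44.
m = m₂ + h·q = 23 + 44·61 = 2707.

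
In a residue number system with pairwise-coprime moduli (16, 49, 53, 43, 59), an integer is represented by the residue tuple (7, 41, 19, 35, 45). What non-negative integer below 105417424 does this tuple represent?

40987463

The moduli are pairwise coprime; N = 16·49·53·43·59 = 105417424.
N/16 = 6588589; 6588589 ≡ 13 (mod 16); 13·5 ≡ 1, so inverse 5.
N/49 = 2151376; 2151376 ≡ 31 (mod 49); 31·19 ≡ 1, so inverse 19.
N/53 = 1989008; 1989008 ≡ 24 (mod 53); 24·42 ≡ 1, so inverse 42.
N/43 = 2451568; 2451568 ≡ 9 (mod 43); 9·24 ≡ 1, so inverse 24.
N/59 = 1786736; 1786736 ≡ 39 (mod 59); 39·56 ≡ 1, so inverse 56.
x ≡ 7·6588589·5 + 41·2151376·19 + 19·1989008·42 + 35·2451568·24 + 45·1786736·56 = 10055642743.
10055642743 mod 105417424 = 40987463.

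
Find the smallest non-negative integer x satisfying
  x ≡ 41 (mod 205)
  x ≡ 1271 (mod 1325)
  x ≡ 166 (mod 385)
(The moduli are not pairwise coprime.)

3206446

gcd(205, 1325) = 5 and 5 | (1271 − 41), so the pair is consistent; merging gives x ≡ 1271 (mod 54325), where 54325 = lcm(205, 1325).
gcd(54325, 385) = 5 and 5 | (166 − 1271), so the pair is consistent; merging gives x ≡ 3206446 (mod 4183025), where 4183025 = lcm(54325, 385).
The solution is unique modulo lcm(205, 1325, 385) = 4183025.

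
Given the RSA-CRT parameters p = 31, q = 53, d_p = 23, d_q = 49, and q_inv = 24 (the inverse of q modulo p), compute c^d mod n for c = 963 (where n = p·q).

163

m₁ = c^(d_p) mod p: c ≡ 2 (mod 31), and 2^23 mod 31 = 8.
m₂ = c^(d_q) mod q: c ≡ 9 (mod 53), and 9^49 mod 53 = 4.
h = q_inv·(m₁ − m₂) mod p = 24·(8 − 4) mod 31 = 3.
m = m₂ + h·q = 4 + 3·53 = 163.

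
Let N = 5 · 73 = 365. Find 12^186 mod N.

Mod 5: 12 ≡ 2; by Fermat, exponent reduces to 186 mod 4 = 2; 2^2 ≡ 4 (mod 5).
Mod 73: 12 ≡ 12; by Fermat, exponent reduces to 186 mod 72 = 42; 12^42 ≡ 65 (mod 73).
Combine by CRT: x ≡ 4 (mod 5), x ≡ 65 (mod 73) ⇒ x ≡ 284 (mod 365).

284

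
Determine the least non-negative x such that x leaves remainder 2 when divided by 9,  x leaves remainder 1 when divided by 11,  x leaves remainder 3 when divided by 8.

155

From x ≡ 2 (mod 9) write x = 2 + 9t. Substituting into x ≡ 1 (mod 11) gives 9t ≡ 10 (mod 11), and since 9⁻¹ ≡ 5 (mod 11), t ≡ 6. Hence x ≡ 2 + 9·6 = 56 (mod 99).
From x ≡ 56 (mod 99) write x = 56 + 99t. Substituting into x ≡ 3 (mod 8) gives 99t ≡ 3 (mod 8), and since 3⁻¹ ≡ 3 (mod 8), t ≡ 1. Hence x ≡ 56 + 99·1 = 155 (mod 792).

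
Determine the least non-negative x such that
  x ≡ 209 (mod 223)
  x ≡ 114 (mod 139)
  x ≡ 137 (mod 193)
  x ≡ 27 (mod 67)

372063221

Combine the congruences pairwise.
From x ≡ 209 (mod 223) write x = 209 + 223t. Substituting into x ≡ 114 (mod 139) gives 223t ≡ 44 (mod 139), and since 84⁻¹ ≡ 48 (mod 139), t ≡ 27. Hence x ≡ 209 + 223·27 = 6230 (mod 30997).
From x ≡ 6230 (mod 30997) write x = 6230 + 30997t. Substituting into x ≡ 137 (mod 193) gives 30997t ≡ 83 (mod 193), and since 117⁻¹ ≡ 33 (mod 193), t ≡ 37. Hence x ≡ 6230 + 30997·37 = 1153119 (mod 5982421).
From x ≡ 1153119 (mod 5982421) write x = 1153119 + 5982421t. Substituting into x ≡ 27 (mod 67) gives 5982421t ≡ 45 (mod 67), and since 58⁻¹ ≡ 52 (mod 67), t ≡ 62. Hence x ≡ 1153119 + 5982421·62 = 372063221 (mod 400822207).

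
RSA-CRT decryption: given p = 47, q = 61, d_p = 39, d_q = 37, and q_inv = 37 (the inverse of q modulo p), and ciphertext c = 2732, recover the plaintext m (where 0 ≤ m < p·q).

1939

m₁ = c^(d_p) mod p: c ≡ 6 (mod 47), and 6^39 mod 47 = 12.
m₂ = c^(d_q) mod q: c ≡ 48 (mod 61), and 48^37 mod 61 = 48.
h = q_inv·(m₁ − m₂) mod p = 37·(12 − 48) mod 47 = 31.
m = m₂ + h·q = 48 + 31·61 = 1939.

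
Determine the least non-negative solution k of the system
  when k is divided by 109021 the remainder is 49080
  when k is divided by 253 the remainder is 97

Combine the congruences pairwise.
gcd(109021, 253) = 11 and 11 | (97 − 49080), so the pair is consistent; merging gives k ≡ 812227 (mod 2507483), where 2507483 = lcm(109021, 253).
The solution is unique modulo lcm(109021, 253) = 2507483.

812227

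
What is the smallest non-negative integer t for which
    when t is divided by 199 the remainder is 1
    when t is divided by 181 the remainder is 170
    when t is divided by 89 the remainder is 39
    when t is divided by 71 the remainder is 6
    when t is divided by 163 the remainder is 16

20148764329

The moduli are pairwise coprime; N = 199·181·89·71·163 = 37099461943.
N/199 = 186429457; 186429457 ≡ 88 (mod 199); 88·147 ≡ 1, so inverse 147.
N/181 = 204969403; 204969403 ≡ 116 (mod 181); 116·142 ≡ 1, so inverse 142.
N/89 = 416847887; 416847887 ≡ 11 (mod 89); 11·81 ≡ 1, so inverse 81.
N/71 = 522527633; 522527633 ≡ 9 (mod 71); 9·8 ≡ 1, so inverse 8.
N/163 = 227604061; 227604061 ≡ 152 (mod 163); 152·74 ≡ 1, so inverse 74.
t ≡ 1·186429457·147 + 170·204969403·142 + 39·416847887·81 + 6·522527633·8 + 16·227604061·74 = 6586753528240.
6586753528240 mod 37099461943 = 20148764329.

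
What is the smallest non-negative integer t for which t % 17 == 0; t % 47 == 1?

612

Combine the congruences pairwise.
From t ≡ 0 (mod 17) write t = 0 + 17s. Substituting into t ≡ 1 (mod 47) gives 17s ≡ 1 (mod 47), and since 17⁻¹ ≡ 36 (mod 47), s ≡ 36. Hence t ≡ 0 + 17·36 = 612 (mod 799).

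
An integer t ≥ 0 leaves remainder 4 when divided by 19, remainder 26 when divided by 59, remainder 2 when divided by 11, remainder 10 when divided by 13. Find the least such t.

The moduli are pairwise coprime; N = 19·59·11·13 = 160303.
N/19 = 8437; 8437 ≡ 1 (mod 19), inverse 1.
N/59 = 2717; 2717 ≡ 3 (mod 59); 3·20 ≡ 1, so inverse 20.
N/11 = 14573; 14573 ≡ 9 (mod 11); 9·5 ≡ 1, so inverse 5.
N/13 = 12331; 12331 ≡ 7 (mod 13); 7·2 ≡ 1, so inverse 2.
t ≡ 4·8437·1 + 26·2717·20 + 2·14573·5 + 10·12331·2 = 1838938.
1838938 mod 160303 = 75605.

75605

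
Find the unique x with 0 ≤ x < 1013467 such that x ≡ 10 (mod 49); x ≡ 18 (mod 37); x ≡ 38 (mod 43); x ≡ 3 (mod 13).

544547

The moduli are pairwise coprime; N = 49·37·43·13 = 1013467.
N/49 = 20683; 20683 ≡ 5 (mod 49); 5·10 ≡ 1, so inverse 10.
N/37 = 27391; 27391 ≡ 11 (mod 37); 11·27 ≡ 1, so inverse 27.
N/43 = 23569; 23569 ≡ 5 (mod 43); 5·26 ≡ 1, so inverse 26.
N/13 = 77959; 77959 ≡ 11 (mod 13); 11·6 ≡ 1, so inverse 6.
x ≡ 10·20683·10 + 18·27391·27 + 38·23569·26 + 3·77959·6 = 40069760.
40069760 mod 1013467 = 544547.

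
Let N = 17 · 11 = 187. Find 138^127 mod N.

162

Mod 17: 138 ≡ 2; by Fermat, exponent reduces to 127 mod 16 = 15; 2^15 ≡ 9 (mod 17).
Mod 11: 138 ≡ 6; by Fermat, exponent reduces to 127 mod 10 = 7; 6^7 ≡ 8 (mod 11).
Combine by CRT: x ≡ 9 (mod 17), x ≡ 8 (mod 11) ⇒ x ≡ 162 (mod 187).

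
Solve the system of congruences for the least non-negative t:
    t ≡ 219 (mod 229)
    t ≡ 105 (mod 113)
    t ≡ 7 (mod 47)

The moduli are pairwise coprime; N = 229·113·47 = 1216219.
N/229 = 5311; 5311 ≡ 44 (mod 229); 44·203 ≡ 1, so inverse 203.
N/113 = 10763; 10763 ≡ 28 (mod 113); 28·109 ≡ 1, so inverse 109.
N/47 = 25877; 25877 ≡ 27 (mod 47); 27·7 ≡ 1, so inverse 7.
t ≡ 219·5311·203 + 105·10763·109 + 7·25877·7 = 360561635.
360561635 mod 1216219 = 560811.

560811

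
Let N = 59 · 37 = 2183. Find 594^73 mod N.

Mod 59: 594 ≡ 4; by Fermat, exponent reduces to 73 mod 58 = 15; 4^15 ≡ 57 (mod 59).
Mod 37: 594 ≡ 2; by Fermat, exponent reduces to 73 mod 36 = 1; 2^1 ≡ 2 (mod 37).
Combine by CRT: x ≡ 57 (mod 59), x ≡ 2 (mod 37) ⇒ x ≡ 1001 (mod 2183).

1001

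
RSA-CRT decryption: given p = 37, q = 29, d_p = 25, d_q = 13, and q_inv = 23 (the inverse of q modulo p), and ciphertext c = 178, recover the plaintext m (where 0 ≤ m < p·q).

225

m₁ = c^(d_p) mod p: c ≡ 30 (mod 37), and 30^25 mod 37 = 3.
m₂ = c^(d_q) mod q: c ≡ 4 (mod 29), and 4^13 mod 29 = 22.
h = q_inv·(m₁ − m₂) mod p = 23·(3 − 22) mod 37 = 7.
m = m₂ + h·q = 22 + 7·29 = 225.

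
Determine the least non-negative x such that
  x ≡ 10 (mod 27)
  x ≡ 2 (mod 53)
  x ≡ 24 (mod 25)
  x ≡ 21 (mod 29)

988399

Combine the congruences pairwise.
From x ≡ 10 (mod 27) write x = 10 + 27t. Substituting into x ≡ 2 (mod 53) gives 27t ≡ 45 (mod 53), and since 27⁻¹ ≡ 2 (mod 53), t ≡ 37. Hence x ≡ 10 + 27·37 = 1009 (mod 1431).
From x ≡ 1009 (mod 1431) write x = 1009 + 1431t. Substituting into x ≡ 24 (mod 25) gives 1431t ≡ 15 (mod 25), and since 6⁻¹ ≡ 21 (mod 25), t ≡ 15. Hence x ≡ 1009 + 1431·15 = 22474 (mod 35775).
From x ≡ 22474 (mod 35775) write x = 22474 + 35775t. Substituting into x ≡ 21 (mod 29) gives 35775t ≡ 22 (mod 29), and since 18⁻¹ ≡ 21 (mod 29), t ≡ 27. Hence x ≡ 22474 + 35775·27 = 988399 (mod 1037475).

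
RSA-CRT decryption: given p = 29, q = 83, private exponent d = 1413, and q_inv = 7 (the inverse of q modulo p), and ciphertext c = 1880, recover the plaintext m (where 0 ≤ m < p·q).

545

d_p = d mod (p−1) = 1413 mod 28 = 13; d_q = d mod (q−1) = 19.
m₁ = c^(d_p) mod p: c ≡ 24 (mod 29), and 24^13 mod 29 = 23.
m₂ = c^(d_q) mod q: c ≡ 54 (mod 83), and 54^19 mod 83 = 47.
h = q_inv·(m₁ − m₂) mod p = 7·(23 − 47) mod 29 = 6.
m = m₂ + h·q = 47 + 6·83 = 545.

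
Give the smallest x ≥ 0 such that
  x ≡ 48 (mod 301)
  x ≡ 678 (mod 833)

gcd(301, 833) = 7 and 7 | (678 − 48), so the pair is consistent; merging gives x ≡ 8175 (mod 35819), where 35819 = lcm(301, 833).
The solution is unique modulo lcm(301, 833) = 35819.

8175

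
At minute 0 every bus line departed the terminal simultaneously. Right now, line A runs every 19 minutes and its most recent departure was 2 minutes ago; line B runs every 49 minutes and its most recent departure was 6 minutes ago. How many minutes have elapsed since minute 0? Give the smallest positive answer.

496

From t ≡ 2 (mod 19) write t = 2 + 19s. Substituting into t ≡ 6 (mod 49) gives 19s ≡ 4 (mod 49), and since 19⁻¹ ≡ 31 (mod 49), s ≡ 26. Hence t ≡ 2 + 19·26 = 496 (mod 931).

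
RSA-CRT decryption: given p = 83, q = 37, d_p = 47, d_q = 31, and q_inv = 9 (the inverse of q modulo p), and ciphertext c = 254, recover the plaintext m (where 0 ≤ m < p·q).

975

m₁ = c^(d_p) mod p: c ≡ 5 (mod 83), and 5^47 mod 83 = 62.
m₂ = c^(d_q) mod q: c ≡ 32 (mod 37), and 32^31 mod 37 = 13.
h = q_inv·(m₁ − m₂) mod p = 9·(62 − 13) mod 83 = 26.
m = m₂ + h·q = 13 + 26·37 = 975.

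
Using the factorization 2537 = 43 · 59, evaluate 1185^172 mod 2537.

Mod 43: 1185 ≡ 24; by Fermat, exponent reduces to 172 mod 42 = 4; 24^4 ≡ 31 (mod 43).
Mod 59: 1185 ≡ 5; by Fermat, exponent reduces to 172 mod 58 = 56; 5^56 ≡ 26 (mod 59).
Combine by CRT: x ≡ 31 (mod 43), x ≡ 26 (mod 59) ⇒ x ≡ 203 (mod 2537).

203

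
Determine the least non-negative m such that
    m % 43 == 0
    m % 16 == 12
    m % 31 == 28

4988

The moduli are pairwise coprime; N = 43·16·31 = 21328.
N/43 = 496; 496 ≡ 23 (mod 43); 23·15 ≡ 1, so inverse 15.
N/16 = 1333; 1333 ≡ 5 (mod 16); 5·13 ≡ 1, so inverse 13.
N/31 = 688; 688 ≡ 6 (mod 31); 6·26 ≡ 1, so inverse 26.
m ≡ 0·496·15 + 12·1333·13 + 28·688·26 = 708812.
708812 mod 21328 = 4988.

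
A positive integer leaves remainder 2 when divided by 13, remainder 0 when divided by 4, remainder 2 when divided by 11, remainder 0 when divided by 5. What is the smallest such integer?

Combine the congruences pairwise.
From n ≡ 2 (mod 13) write n = 2 + 13t. Substituting into n ≡ 0 (mod 4) gives 13t ≡ 2 (mod 4), and since 1⁻¹ ≡ 1 (mod 4), t ≡ 2. Hence n ≡ 2 + 13·2 = 28 (mod 52).
From n ≡ 28 (mod 52) write n = 28 + 52t. Substituting into n ≡ 2 (mod 11) gives 52t ≡ 7 (mod 11), and since 8⁻¹ ≡ 7 (mod 11), t ≡ 5. Hence n ≡ 28 + 52·5 = 288 (mod 572).
From n ≡ 288 (mod 572) write n = 288 + 572t. Substituting into n ≡ 0 (mod 5) gives 572t ≡ 2 (mod 5), and since 2⁻¹ ≡ 3 (mod 5), t ≡ 1. Hence n ≡ 288 + 572·1 = 860 (mod 2860).

860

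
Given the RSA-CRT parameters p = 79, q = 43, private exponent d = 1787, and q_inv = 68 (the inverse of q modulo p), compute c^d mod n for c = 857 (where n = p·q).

1127

d_p = d mod (p−1) = 1787 mod 78 = 71; d_q = d mod (q−1) = 23.
m₁ = c^(d_p) mod p: c ≡ 67 (mod 79), and 67^71 mod 79 = 21.
m₂ = c^(d_q) mod q: c ≡ 40 (mod 43), and 40^23 mod 43 = 9.
h = q_inv·(m₁ − m₂) mod p = 68·(21 − 9) mod 79 = 26.
m = m₂ + h·q = 9 + 26·43 = 1127.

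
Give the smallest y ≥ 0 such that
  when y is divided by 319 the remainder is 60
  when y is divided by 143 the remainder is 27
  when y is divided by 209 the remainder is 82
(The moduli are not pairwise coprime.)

gcd(319, 143) = 11 and 11 | (27 − 60), so the pair is consistent; merging gives y ≡ 3888 (mod 4147), where 4147 = lcm(319, 143).
gcd(4147, 209) = 11 and 11 | (82 − 3888), so the pair is consistent; merging gives y ≡ 61946 (mod 78793), where 78793 = lcm(4147, 209).
The solution is unique modulo lcm(319, 143, 209) = 78793.

61946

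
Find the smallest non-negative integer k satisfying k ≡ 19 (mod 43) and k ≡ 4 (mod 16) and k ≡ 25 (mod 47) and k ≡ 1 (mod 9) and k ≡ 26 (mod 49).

13038436

The moduli are pairwise coprime; N = 43·16·47·9·49 = 14260176.
N/43 = 331632; 331632 ≡ 16 (mod 43); 16·35 ≡ 1, so inverse 35.
N/16 = 891261; 891261 ≡ 13 (mod 16); 13·5 ≡ 1, so inverse 5.
N/47 = 303408; 303408 ≡ 23 (mod 47); 23·45 ≡ 1, so inverse 45.
N/9 = 1584464; 1584464 ≡ 5 (mod 9); 5·2 ≡ 1, so inverse 2.
N/49 = 291024; 291024 ≡ 13 (mod 49); 13·34 ≡ 1, so inverse 34.
k ≡ 19·331632·35 + 4·891261·5 + 25·303408·45 + 1·1584464·2 + 26·291024·34 = 840128644.
840128644 mod 14260176 = 13038436.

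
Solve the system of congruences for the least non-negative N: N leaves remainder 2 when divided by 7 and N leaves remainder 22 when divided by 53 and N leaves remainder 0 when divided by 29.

870

The moduli are pairwise coprime; M = 7·53·29 = 10759.
M/7 = 1537; 1537 ≡ 4 (mod 7); 4·2 ≡ 1, so inverse 2.
M/53 = 203; 203 ≡ 44 (mod 53); 44·47 ≡ 1, so inverse 47.
M/29 = 371; 371 ≡ 23 (mod 29); 23·24 ≡ 1, so inverse 24.
N ≡ 2·1537·2 + 22·203·47 + 0·371·24 = 216050.
216050 mod 10759 = 870.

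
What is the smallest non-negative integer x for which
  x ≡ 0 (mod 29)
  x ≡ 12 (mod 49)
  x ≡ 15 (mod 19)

The moduli are pairwise coprime; N = 29·49·19 = 26999.
N/29 = 931; 931 ≡ 3 (mod 29); 3·10 ≡ 1, so inverse 10.
N/49 = 551; 551 ≡ 12 (mod 49); 12·45 ≡ 1, so inverse 45.
N/19 = 1421; 1421 ≡ 15 (mod 19); 15·14 ≡ 1, so inverse 14.
x ≡ 0·931·10 + 12·551·45 + 15·1421·14 = 595950.
595950 mod 26999 = 1972.

1972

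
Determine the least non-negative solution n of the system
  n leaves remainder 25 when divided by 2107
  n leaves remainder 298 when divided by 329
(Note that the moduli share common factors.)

14774

gcd(2107, 329) = 7 and 7 | (298 − 25), so the pair is consistent; merging gives n ≡ 14774 (mod 99029), where 99029 = lcm(2107, 329).
The solution is unique modulo lcm(2107, 329) = 99029.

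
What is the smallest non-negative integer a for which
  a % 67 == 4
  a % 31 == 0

Combine the congruences pairwise.
From a ≡ 4 (mod 67) write a = 4 + 67t. Substituting into a ≡ 0 (mod 31) gives 67t ≡ 27 (mod 31), and since 5⁻¹ ≡ 25 (mod 31), t ≡ 24. Hence a ≡ 4 + 67·24 = 1612 (mod 2077).

1612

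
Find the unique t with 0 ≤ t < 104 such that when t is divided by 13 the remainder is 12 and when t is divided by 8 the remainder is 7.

From t ≡ 12 (mod 13) write t = 12 + 13s. Substituting into t ≡ 7 (mod 8) gives 13s ≡ 3 (mod 8), and since 5⁻¹ ≡ 5 (mod 8), s ≡ 7. Hence t ≡ 12 + 13·7 = 103 (mod 104).

103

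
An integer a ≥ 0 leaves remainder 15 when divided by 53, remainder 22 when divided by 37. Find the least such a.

From a ≡ 15 (mod 53) write a = 15 + 53t. Substituting into a ≡ 22 (mod 37) gives 53t ≡ 7 (mod 37), and since 16⁻¹ ≡ 7 (mod 37), t ≡ 12. Hence a ≡ 15 + 53·12 = 651 (mod 1961).

651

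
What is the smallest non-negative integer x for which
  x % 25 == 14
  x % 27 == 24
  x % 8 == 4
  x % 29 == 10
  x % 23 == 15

The moduli are pairwise coprime; N = 25·27·8·29·23 = 3601800.
N/25 = 144072; 144072 ≡ 22 (mod 25); 22·8 ≡ 1, so inverse 8.
N/27 = 133400; 133400 ≡ 20 (mod 27); 20·23 ≡ 1, so inverse 23.
N/8 = 450225; 450225 ≡ 1 (mod 8), inverse 1.
N/29 = 124200; 124200 ≡ 22 (mod 29); 22·4 ≡ 1, so inverse 4.
N/23 = 156600; 156600 ≡ 16 (mod 23); 16·13 ≡ 1, so inverse 13.
x ≡ 14·144072·8 + 24·133400·23 + 4·450225·1 + 10·124200·4 + 15·156600·13 = 127078764.
127078764 mod 3601800 = 1015764.

1015764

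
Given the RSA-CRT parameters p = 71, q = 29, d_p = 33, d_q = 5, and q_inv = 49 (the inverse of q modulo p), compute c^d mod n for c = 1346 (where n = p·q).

418

m₁ = c^(d_p) mod p: c ≡ 68 (mod 71), and 68^33 mod 71 = 63.
m₂ = c^(d_q) mod q: c ≡ 12 (mod 29), and 12^5 mod 29 = 12.
h = q_inv·(m₁ − m₂) mod p = 49·(63 − 12) mod 71 = 14.
m = m₂ + h·q = 12 + 14·29 = 418.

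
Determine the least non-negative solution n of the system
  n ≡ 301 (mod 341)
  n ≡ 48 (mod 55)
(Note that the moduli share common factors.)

gcd(341, 55) = 11 and 11 | (48 − 301), so the pair is consistent; merging gives n ≡ 983 (mod 1705), where 1705 = lcm(341, 55).
The solution is unique modulo lcm(341, 55) = 1705.

983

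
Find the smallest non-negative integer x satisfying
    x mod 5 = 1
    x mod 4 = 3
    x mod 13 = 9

191

From x ≡ 1 (mod 5) write x = 1 + 5t. Substituting into x ≡ 3 (mod 4) gives 5t ≡ 2 (mod 4), and since 1⁻¹ ≡ 1 (mod 4), t ≡ 2. Hence x ≡ 1 + 5·2 = 11 (mod 20).
From x ≡ 11 (mod 20) write x = 11 + 20t. Substituting into x ≡ 9 (mod 13) gives 20t ≡ 11 (mod 13), and since 7⁻¹ ≡ 2 (mod 13), t ≡ 9. Hence x ≡ 11 + 20·9 = 191 (mod 260).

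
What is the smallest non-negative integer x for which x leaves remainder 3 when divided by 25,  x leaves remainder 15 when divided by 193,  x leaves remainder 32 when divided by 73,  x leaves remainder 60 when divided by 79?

26970028

From x ≡ 3 (mod 25) write x = 3 + 25t. Substituting into x ≡ 15 (mod 193) gives 25t ≡ 12 (mod 193), and since 25⁻¹ ≡ 139 (mod 193), t ≡ 124. Hence x ≡ 3 + 25·124 = 3103 (mod 4825).
From x ≡ 3103 (mod 4825) write x = 3103 + 4825t. Substituting into x ≡ 32 (mod 73) gives 4825t ≡ 68 (mod 73), and since 7⁻¹ ≡ 21 (mod 73), t ≡ 41. Hence x ≡ 3103 + 4825·41 = 200928 (mod 352225).
From x ≡ 200928 (mod 352225) write x = 200928 + 352225t. Substituting into x ≡ 60 (mod 79) gives 352225t ≡ 29 (mod 79), and since 43⁻¹ ≡ 68 (mod 79), t ≡ 76. Hence x ≡ 200928 + 352225·76 = 26970028 (mod 27825775).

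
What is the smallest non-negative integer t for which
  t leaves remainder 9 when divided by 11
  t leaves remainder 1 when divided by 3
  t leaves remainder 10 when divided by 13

361

From t ≡ 9 (mod 11) write t = 9 + 11s. Substituting into t ≡ 1 (mod 3) gives 11s ≡ 1 (mod 3), and since 2⁻¹ ≡ 2 (mod 3), s ≡ 2. Hence t ≡ 9 + 11·2 = 31 (mod 33).
From t ≡ 31 (mod 33) write t = 31 + 33s. Substituting into t ≡ 10 (mod 13) gives 33s ≡ 5 (mod 13), and since 7⁻¹ ≡ 2 (mod 13), s ≡ 10. Hence t ≡ 31 + 33·10 = 361 (mod 429).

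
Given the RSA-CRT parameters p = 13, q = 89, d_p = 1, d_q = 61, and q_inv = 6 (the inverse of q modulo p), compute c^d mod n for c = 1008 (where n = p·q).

1138

m₁ = c^(d_p) mod p: c ≡ 7 (mod 13), and 7^1 mod 13 = 7.
m₂ = c^(d_q) mod q: c ≡ 29 (mod 89), and 29^61 mod 89 = 70.
h = q_inv·(m₁ − m₂) mod p = 6·(7 − 70) mod 13 = 12.
m = m₂ + h·q = 70 + 12·89 = 1138.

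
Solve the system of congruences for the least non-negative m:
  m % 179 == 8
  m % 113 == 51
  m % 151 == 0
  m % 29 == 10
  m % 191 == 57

The moduli are pairwise coprime; N = 179·113·151·29·191 = 16917640303.
N/179 = 94511957; 94511957 ≡ 136 (mod 179); 136·154 ≡ 1, so inverse 154.
N/113 = 149713631; 149713631 ≡ 44 (mod 113); 44·18 ≡ 1, so inverse 18.
N/151 = 112037353; 112037353 ≡ 34 (mod 151); 34·40 ≡ 1, so inverse 40.
N/29 = 583366907; 583366907 ≡ 7 (mod 29); 7·25 ≡ 1, so inverse 25.
N/191 = 88574033; 88574033 ≡ 75 (mod 191); 75·163 ≡ 1, so inverse 163.
m ≡ 8·94511957·154 + 51·149713631·18 + 0·112037353·40 + 10·583366907·25 + 57·88574033·163 = 1222658911635.
1222658911635 mod 16917640303 = 4588809819.

4588809819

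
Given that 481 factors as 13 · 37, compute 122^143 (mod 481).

138

Mod 13: 122 ≡ 5; by Fermat, exponent reduces to 143 mod 12 = 11; 5^11 ≡ 8 (mod 13).
Mod 37: 122 ≡ 11; by Fermat, exponent reduces to 143 mod 36 = 35; 11^35 ≡ 27 (mod 37).
Combine by CRT: x ≡ 8 (mod 13), x ≡ 27 (mod 37) ⇒ x ≡ 138 (mod 481).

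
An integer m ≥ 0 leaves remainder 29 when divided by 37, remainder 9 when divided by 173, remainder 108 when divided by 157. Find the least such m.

From m ≡ 29 (mod 37) write m = 29 + 37t. Substituting into m ≡ 9 (mod 173) gives 37t ≡ 153 (mod 173), and since 37⁻¹ ≡ 159 (mod 173), t ≡ 107. Hence m ≡ 29 + 37·107 = 3988 (mod 6401).
From m ≡ 3988 (mod 6401) write m = 3988 + 6401t. Substituting into m ≡ 108 (mod 157) gives 6401t ≡ 45 (mod 157), and since 121⁻¹ ≡ 109 (mod 157), t ≡ 38. Hence m ≡ 3988 + 6401·38 = 247226 (mod 1004957).

247226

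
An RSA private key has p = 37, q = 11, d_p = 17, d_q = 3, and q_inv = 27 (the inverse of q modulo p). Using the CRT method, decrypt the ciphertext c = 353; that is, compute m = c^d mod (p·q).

320

m₁ = c^(d_p) mod p: c ≡ 20 (mod 37), and 20^17 mod 37 = 24.
m₂ = c^(d_q) mod q: c ≡ 1 (mod 11), and 1^3 mod 11 = 1.
h = q_inv·(m₁ − m₂) mod p = 27·(24 − 1) mod 37 = 29.
m = m₂ + h·q = 1 + 29·11 = 320.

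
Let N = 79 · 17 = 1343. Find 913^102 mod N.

Mod 79: 913 ≡ 44; by Fermat, exponent reduces to 102 mod 78 = 24; 44^24 ≡ 46 (mod 79).
Mod 17: 913 ≡ 12; by Fermat, exponent reduces to 102 mod 16 = 6; 12^6 ≡ 2 (mod 17).
Combine by CRT: x ≡ 46 (mod 79), x ≡ 2 (mod 17) ⇒ x ≡ 1073 (mod 1343).

1073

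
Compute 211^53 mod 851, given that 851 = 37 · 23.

565

Mod 37: 211 ≡ 26; by Fermat, exponent reduces to 53 mod 36 = 17; 26^17 ≡ 10 (mod 37).
Mod 23: 211 ≡ 4; by Fermat, exponent reduces to 53 mod 22 = 9; 4^9 ≡ 13 (mod 23).
Combine by CRT: x ≡ 10 (mod 37), x ≡ 13 (mod 23) ⇒ x ≡ 565 (mod 851).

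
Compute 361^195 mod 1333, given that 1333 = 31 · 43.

Mod 31: 361 ≡ 20; by Fermat, exponent reduces to 195 mod 30 = 15; 20^15 ≡ 1 (mod 31).
Mod 43: 361 ≡ 17; by Fermat, exponent reduces to 195 mod 42 = 27; 17^27 ≡ 35 (mod 43).
Combine by CRT: x ≡ 1 (mod 31), x ≡ 35 (mod 43) ⇒ x ≡ 1024 (mod 1333).

1024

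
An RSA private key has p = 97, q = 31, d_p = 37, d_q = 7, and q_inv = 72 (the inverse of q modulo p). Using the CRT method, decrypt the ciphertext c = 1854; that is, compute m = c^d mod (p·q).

242

m₁ = c^(d_p) mod p: c ≡ 11 (mod 97), and 11^37 mod 97 = 48.
m₂ = c^(d_q) mod q: c ≡ 25 (mod 31), and 25^7 mod 31 = 25.
h = q_inv·(m₁ − m₂) mod p = 72·(48 − 25) mod 97 = 7.
m = m₂ + h·q = 25 + 7·31 = 242.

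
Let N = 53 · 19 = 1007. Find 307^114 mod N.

786

Mod 53: 307 ≡ 42; by Fermat, exponent reduces to 114 mod 52 = 10; 42^10 ≡ 44 (mod 53).
Mod 19: 307 ≡ 3; by Fermat, exponent reduces to 114 mod 18 = 6; 3^6 ≡ 7 (mod 19).
Combine by CRT: x ≡ 44 (mod 53), x ≡ 7 (mod 19) ⇒ x ≡ 786 (mod 1007).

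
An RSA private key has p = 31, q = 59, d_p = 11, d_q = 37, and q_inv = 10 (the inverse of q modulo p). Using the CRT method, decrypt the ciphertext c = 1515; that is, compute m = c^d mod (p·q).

1670

m₁ = c^(d_p) mod p: c ≡ 27 (mod 31), and 27^11 mod 31 = 27.
m₂ = c^(d_q) mod q: c ≡ 40 (mod 59), and 40^37 mod 59 = 18.
h = q_inv·(m₁ − m₂) mod p = 10·(27 − 18) mod 31 = 28.
m = m₂ + h·q = 18 + 28·59 = 1670.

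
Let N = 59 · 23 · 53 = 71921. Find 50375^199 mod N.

2052

Mod 59: 50375 ≡ 48; by Fermat, exponent reduces to 199 mod 58 = 25; 48^25 ≡ 46 (mod 59).
Mod 23: 50375 ≡ 5; by Fermat, exponent reduces to 199 mod 22 = 1; 5^1 ≡ 5 (mod 23).
Mod 53: 50375 ≡ 25; by Fermat, exponent reduces to 199 mod 52 = 43; 25^43 ≡ 38 (mod 53).
Combine by CRT: x ≡ 46 (mod 59), x ≡ 5 (mod 23), x ≡ 38 (mod 53) ⇒ x ≡ 2052 (mod 71921).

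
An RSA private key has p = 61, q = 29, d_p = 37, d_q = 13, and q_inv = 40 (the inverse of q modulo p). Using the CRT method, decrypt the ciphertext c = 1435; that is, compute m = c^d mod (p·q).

1191

m₁ = c^(d_p) mod p: c ≡ 32 (mod 61), and 32^37 mod 61 = 32.
m₂ = c^(d_q) mod q: c ≡ 14 (mod 29), and 14^13 mod 29 = 2.
h = q_inv·(m₁ − m₂) mod p = 40·(32 − 2) mod 61 = 41.
m = m₂ + h·q = 2 + 41·29 = 1191.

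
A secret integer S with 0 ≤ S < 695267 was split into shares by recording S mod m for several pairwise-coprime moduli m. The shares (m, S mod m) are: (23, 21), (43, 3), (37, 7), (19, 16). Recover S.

Combine the congruences pairwise.
From S ≡ 21 (mod 23) write S = 21 + 23t. Substituting into S ≡ 3 (mod 43) gives 23t ≡ 25 (mod 43), and since 23⁻¹ ≡ 15 (mod 43), t ≡ 31. Hence S ≡ 21 + 23·31 = 734 (mod 989).
From S ≡ 734 (mod 989) write S = 734 + 989t. Substituting into S ≡ 7 (mod 37) gives 989t ≡ 13 (mod 37), and since 27⁻¹ ≡ 11 (mod 37), t ≡ 32. Hence S ≡ 734 + 989·32 = 32382 (mod 36593).
From S ≡ 32382 (mod 36593) write S = 32382 + 36593t. Substituting into S ≡ 16 (mod 19) gives 36593t ≡ 10 (mod 19), and since 18⁻¹ ≡ 18 (mod 19), t ≡ 9. Hence S ≡ 32382 + 36593·9 = 361719 (mod 695267).

361719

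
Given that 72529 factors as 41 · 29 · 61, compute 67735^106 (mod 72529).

Mod 41: 67735 ≡ 3; by Fermat, exponent reduces to 106 mod 40 = 26; 3^26 ≡ 9 (mod 41).
Mod 29: 67735 ≡ 20; by Fermat, exponent reduces to 106 mod 28 = 22; 20^22 ≡ 20 (mod 29).
Mod 61: 67735 ≡ 25; by Fermat, exponent reduces to 106 mod 60 = 46; 25^46 ≡ 25 (mod 61).
Combine by CRT: x ≡ 9 (mod 41), x ≡ 20 (mod 29), x ≡ 25 (mod 61) ⇒ x ≡ 69504 (mod 72529).

69504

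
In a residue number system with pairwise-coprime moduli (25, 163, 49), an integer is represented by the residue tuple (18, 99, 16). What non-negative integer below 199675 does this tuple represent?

The moduli are pairwise coprime; N = 25·163·49 = 199675.
N/25 = 7987; 7987 ≡ 12 (mod 25); 12·23 ≡ 1, so inverse 23.
N/163 = 1225; 1225 ≡ 84 (mod 163); 84·33 ≡ 1, so inverse 33.
N/49 = 4075; 4075 ≡ 8 (mod 49); 8·43 ≡ 1, so inverse 43.
x ≡ 18·7987·23 + 99·1225·33 + 16·4075·43 = 10112293.
10112293 mod 199675 = 128543.

128543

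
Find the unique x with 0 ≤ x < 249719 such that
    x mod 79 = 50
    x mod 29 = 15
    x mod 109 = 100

83158

The moduli are pairwise coprime; N = 79·29·109 = 249719.
N/79 = 3161; 3161 ≡ 1 (mod 79), inverse 1.
N/29 = 8611; 8611 ≡ 27 (mod 29); 27·14 ≡ 1, so inverse 14.
N/109 = 2291; 2291 ≡ 2 (mod 109); 2·55 ≡ 1, so inverse 55.
x ≡ 50·3161·1 + 15·8611·14 + 100·2291·55 = 14566860.
14566860 mod 249719 = 83158.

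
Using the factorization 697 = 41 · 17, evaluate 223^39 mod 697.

Mod 41: 223 ≡ 18; 18^39 ≡ 16 (mod 41).
Mod 17: 223 ≡ 2; by Fermat, exponent reduces to 39 mod 16 = 7; 2^7 ≡ 9 (mod 17).
Combine by CRT: x ≡ 16 (mod 41), x ≡ 9 (mod 17) ⇒ x ≡ 672 (mod 697).

672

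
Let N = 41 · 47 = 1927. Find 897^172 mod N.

1246

Mod 41: 897 ≡ 36; by Fermat, exponent reduces to 172 mod 40 = 12; 36^12 ≡ 16 (mod 41).
Mod 47: 897 ≡ 4; by Fermat, exponent reduces to 172 mod 46 = 34; 4^34 ≡ 24 (mod 47).
Combine by CRT: x ≡ 16 (mod 41), x ≡ 24 (mod 47) ⇒ x ≡ 1246 (mod 1927).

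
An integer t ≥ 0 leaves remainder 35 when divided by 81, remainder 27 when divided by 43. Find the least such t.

From t ≡ 35 (mod 81) write t = 35 + 81s. Substituting into t ≡ 27 (mod 43) gives 81s ≡ 35 (mod 43), and since 38⁻¹ ≡ 17 (mod 43), s ≡ 36. Hence t ≡ 35 + 81·36 = 2951 (mod 3483).

2951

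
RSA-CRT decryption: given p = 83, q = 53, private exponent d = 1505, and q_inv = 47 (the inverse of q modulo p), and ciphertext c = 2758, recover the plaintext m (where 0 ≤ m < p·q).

3624

d_p = d mod (p−1) = 1505 mod 82 = 29; d_q = d mod (q−1) = 49.
m₁ = c^(d_p) mod p: c ≡ 19 (mod 83), and 19^29 mod 83 = 55.
m₂ = c^(d_q) mod q: c ≡ 2 (mod 53), and 2^49 mod 53 = 20.
h = q_inv·(m₁ − m₂) mod p = 47·(55 − 20) mod 83 = 68.
m = m₂ + h·q = 20 + 68·53 = 3624.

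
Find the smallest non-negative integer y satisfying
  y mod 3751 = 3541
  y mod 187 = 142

gcd(3751, 187) = 11 and 11 | (142 − 3541), so the pair is consistent; merging gives y ≡ 56055 (mod 63767), where 63767 = lcm(3751, 187).
The solution is unique modulo lcm(3751, 187) = 63767.

56055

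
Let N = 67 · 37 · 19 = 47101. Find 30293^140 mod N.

Mod 67: 30293 ≡ 9; by Fermat, exponent reduces to 140 mod 66 = 8; 9^8 ≡ 25 (mod 67).
Mod 37: 30293 ≡ 27; by Fermat, exponent reduces to 140 mod 36 = 32; 27^32 ≡ 26 (mod 37).
Mod 19: 30293 ≡ 7; by Fermat, exponent reduces to 140 mod 18 = 14; 7^14 ≡ 11 (mod 19).
Combine by CRT: x ≡ 25 (mod 67), x ≡ 26 (mod 37), x ≡ 11 (mod 19) ⇒ x ≡ 28701 (mod 47101).

28701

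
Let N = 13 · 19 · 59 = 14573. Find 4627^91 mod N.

13025

Mod 13: 4627 ≡ 12; by Fermat, exponent reduces to 91 mod 12 = 7; 12^7 ≡ 12 (mod 13).
Mod 19: 4627 ≡ 10; by Fermat, exponent reduces to 91 mod 18 = 1; 10^1 ≡ 10 (mod 19).
Mod 59: 4627 ≡ 25; by Fermat, exponent reduces to 91 mod 58 = 33; 25^33 ≡ 45 (mod 59).
Combine by CRT: x ≡ 12 (mod 13), x ≡ 10 (mod 19), x ≡ 45 (mod 59) ⇒ x ≡ 13025 (mod 14573).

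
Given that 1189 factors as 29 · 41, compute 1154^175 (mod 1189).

Mod 29: 1154 ≡ 23; by Fermat, exponent reduces to 175 mod 28 = 7; 23^7 ≡ 1 (mod 29).
Mod 41: 1154 ≡ 6; by Fermat, exponent reduces to 175 mod 40 = 15; 6^15 ≡ 3 (mod 41).
Combine by CRT: x ≡ 1 (mod 29), x ≡ 3 (mod 41) ⇒ x ≡ 987 (mod 1189).

987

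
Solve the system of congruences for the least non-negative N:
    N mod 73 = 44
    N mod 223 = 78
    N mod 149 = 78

1927244

Combine the congruences pairwise.
From N ≡ 44 (mod 73) write N = 44 + 73t. Substituting into N ≡ 78 (mod 223) gives 73t ≡ 34 (mod 223), and since 73⁻¹ ≡ 55 (mod 223), t ≡ 86. Hence N ≡ 44 + 73·86 = 6322 (mod 16279).
From N ≡ 6322 (mod 16279) write N = 6322 + 16279t. Substituting into N ≡ 78 (mod 149) gives 16279t ≡ 14 (mod 149), and since 38⁻¹ ≡ 51 (mod 149), t ≡ 118. Hence N ≡ 6322 + 16279·118 = 1927244 (mod 2425571).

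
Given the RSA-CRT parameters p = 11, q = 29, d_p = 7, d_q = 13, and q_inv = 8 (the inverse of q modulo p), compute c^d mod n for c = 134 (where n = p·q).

m₁ = c^(d_p) mod p: c ≡ 2 (mod 11), and 2^7 mod 11 = 7.
m₂ = c^(d_q) mod q: c ≡ 18 (mod 29), and 18^13 mod 29 = 8.
h = q_inv·(m₁ − m₂) mod p = 8·(7 − 8) mod 11 = 3.
m = m₂ + h·q = 8 + 3·29 = 95.

95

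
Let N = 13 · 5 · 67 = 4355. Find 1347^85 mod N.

Mod 13: 1347 ≡ 8; by Fermat, exponent reduces to 85 mod 12 = 1; 8^1 ≡ 8 (mod 13).
Mod 5: 1347 ≡ 2; by Fermat, exponent reduces to 85 mod 4 = 1; 2^1 ≡ 2 (mod 5).
Mod 67: 1347 ≡ 7; by Fermat, exponent reduces to 85 mod 66 = 19; 7^19 ≡ 12 (mod 67).
Combine by CRT: x ≡ 8 (mod 13), x ≡ 2 (mod 5), x ≡ 12 (mod 67) ⇒ x ≡ 3362 (mod 4355).

3362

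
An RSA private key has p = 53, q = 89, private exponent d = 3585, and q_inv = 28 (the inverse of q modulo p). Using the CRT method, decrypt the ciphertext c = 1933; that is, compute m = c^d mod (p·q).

3058

d_p = d mod (p−1) = 3585 mod 52 = 49; d_q = d mod (q−1) = 65.
m₁ = c^(d_p) mod p: c ≡ 25 (mod 53), and 25^49 mod 53 = 37.
m₂ = c^(d_q) mod q: c ≡ 64 (mod 89), and 64^65 mod 89 = 32.
h = q_inv·(m₁ − m₂) mod p = 28·(37 − 32) mod 53 = 34.
m = m₂ + h·q = 32 + 34·89 = 3058.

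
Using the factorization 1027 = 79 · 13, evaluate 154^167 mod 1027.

201

Mod 79: 154 ≡ 75; by Fermat, exponent reduces to 167 mod 78 = 11; 75^11 ≡ 43 (mod 79).
Mod 13: 154 ≡ 11; by Fermat, exponent reduces to 167 mod 12 = 11; 11^11 ≡ 6 (mod 13).
Combine by CRT: x ≡ 43 (mod 79), x ≡ 6 (mod 13) ⇒ x ≡ 201 (mod 1027).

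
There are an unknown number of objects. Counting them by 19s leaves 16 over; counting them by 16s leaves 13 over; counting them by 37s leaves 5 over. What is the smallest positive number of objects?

The moduli are pairwise coprime; M = 19·16·37 = 11248.
M/19 = 592; 592 ≡ 3 (mod 19); 3·13 ≡ 1, so inverse 13.
M/16 = 703; 703 ≡ 15 (mod 16); 15·15 ≡ 1, so inverse 15.
M/37 = 304; 304 ≡ 8 (mod 37); 8·14 ≡ 1, so inverse 14.
N ≡ 16·592·13 + 13·703·15 + 5·304·14 = 281501.
281501 mod 11248 = 301.

301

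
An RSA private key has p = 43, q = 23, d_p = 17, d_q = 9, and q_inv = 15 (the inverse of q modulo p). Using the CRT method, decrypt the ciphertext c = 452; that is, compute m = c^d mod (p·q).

543

m₁ = c^(d_p) mod p: c ≡ 22 (mod 43), and 22^17 mod 43 = 27.
m₂ = c^(d_q) mod q: c ≡ 15 (mod 23), and 15^9 mod 23 = 14.
h = q_inv·(m₁ − m₂) mod p = 15·(27 − 14) mod 43 = 23.
m = m₂ + h·q = 14 + 23·23 = 543.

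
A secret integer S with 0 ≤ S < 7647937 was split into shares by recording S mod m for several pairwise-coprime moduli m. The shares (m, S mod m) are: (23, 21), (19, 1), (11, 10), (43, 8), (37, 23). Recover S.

Combine the congruences pairwise.
From S ≡ 21 (mod 23) write S = 21 + 23t. Substituting into S ≡ 1 (mod 19) gives 23t ≡ 18 (mod 19), and since 4⁻¹ ≡ 5 (mod 19), t ≡ 14. Hence S ≡ 21 + 23·14 = 343 (mod 437).
From S ≡ 343 (mod 437) write S = 343 + 437t. Substituting into S ≡ 10 (mod 11) gives 437t ≡ 8 (mod 11), and since 8⁻¹ ≡ 7 (mod 11), t ≡ 1. Hence S ≡ 343 + 437·1 = 780 (mod 4807).
From S ≡ 780 (mod 4807) write S = 780 + 4807t. Substituting into S ≡ 8 (mod 43) gives 4807t ≡ 2 (mod 43), and since 34⁻¹ ≡ 19 (mod 43), t ≡ 38. Hence S ≡ 780 + 4807·38 = 183446 (mod 206701).
From S ≡ 183446 (mod 206701) write S = 183446 + 206701t. Substituting into S ≡ 23 (mod 37) gives 206701t ≡ 23 (mod 37), and since 19⁻¹ ≡ 2 (mod 37), t ≡ 9. Hence S ≡ 183446 + 206701·9 = 2043755 (mod 7647937).

2043755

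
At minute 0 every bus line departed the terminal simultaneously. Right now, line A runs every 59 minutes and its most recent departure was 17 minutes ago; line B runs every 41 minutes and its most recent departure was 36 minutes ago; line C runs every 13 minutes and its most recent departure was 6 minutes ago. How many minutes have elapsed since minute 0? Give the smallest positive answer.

1020

The moduli are pairwise coprime; N = 59·41·13 = 31447.
N/59 = 533; 533 ≡ 2 (mod 59); 2·30 ≡ 1, so inverse 30.
N/41 = 767; 767 ≡ 29 (mod 41); 29·17 ≡ 1, so inverse 17.
N/13 = 2419; 2419 ≡ 1 (mod 13), inverse 1.
t ≡ 17·533·30 + 36·767·17 + 6·2419·1 = 755748.
755748 mod 31447 = 1020.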